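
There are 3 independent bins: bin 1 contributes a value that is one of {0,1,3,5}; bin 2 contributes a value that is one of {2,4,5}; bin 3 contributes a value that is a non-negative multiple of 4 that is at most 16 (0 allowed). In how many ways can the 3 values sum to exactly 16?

The generating function for the choices is (1 + x + x^3 + x^5)·(x^2 + x^4 + x^5)·(1 + x^4 + x^8 + x^12 + x^16); the count is [x^16].
(1 + x + x^3 + x^5) has coefficients 1,1,0,1,0,1 for degrees 0…5.
(x^2 + x^4 + x^5) has coefficients 0,0,1,0,1,1,0,0,0,0,0,0,0,0,0,0,0 for degrees 0…16.
Finally multiplying by (1 + x^4 + x^8 + x^12 + x^16), the product of all factors after the first has coefficients 0,0,1,0,1,1,1,0,1,1,1,0,1,1,1,0,1 for degrees 0…16.
[x^16] = 1·1 + 1·0 + 1·1 + 1·0 = 2.

2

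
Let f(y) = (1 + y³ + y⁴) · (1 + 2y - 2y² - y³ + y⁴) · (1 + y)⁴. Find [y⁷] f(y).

(1 + y³ + y⁴) has coefficients 1,0,0,1,1 for degrees 0…4.
(1 + 2y - 2y² - y³ + y⁴) has coefficients 1,2,-2,-1,1,0,0,0 for degrees 0…7.
Finally multiplying by (1 + y)⁴, the product of all factors after the first has coefficients 1,6,12,7,-6,-8,0,3 for degrees 0…7.
[y⁷] = 1·3 + 1·(-6) + 1·7 = 4.

4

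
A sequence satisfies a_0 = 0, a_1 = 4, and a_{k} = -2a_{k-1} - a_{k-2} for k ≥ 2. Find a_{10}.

-40

The ordinary generating function has denominator 1 + 2z + z^2.
Iterating the recurrence: a_0,…,a_{10} = 0, 4, -8, 12, -16, 20, -24, 28, -32, 36, -40.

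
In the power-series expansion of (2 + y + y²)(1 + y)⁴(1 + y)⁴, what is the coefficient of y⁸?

38

(2 + y + y²) has coefficients 2,1,1 for degrees 0…2.
(1 + y)⁴ has coefficients 1,4,6,4,1,0,0,0,0 for degrees 0…8.
Finally multiplying by (1 + y)⁴, the product of all factors after the first has coefficients 1,8,28,56,70,56,28,8,1 for degrees 0…8.
[y⁸] = 2·1 + 1·8 + 1·28 = 38.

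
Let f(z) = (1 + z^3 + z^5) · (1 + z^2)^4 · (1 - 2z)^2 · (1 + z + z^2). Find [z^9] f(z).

37

(1 + z^3 + z^5) has coefficients 1,0,0,1,0,1 for degrees 0…5.
(1 + z^2)^4 has coefficients 1,0,4,0,6,0,4,0,1,0 for degrees 0…9.
Multiplying by (1 - 2z)^2 gives running coefficients 1,-4,8,-16,22,-24,28,-16,17,-4 for degrees 0…9.
Finally multiplying by (1 + z + z^2), the product of all factors after the first has coefficients 1,-3,5,-12,14,-18,26,-12,29,-3 for degrees 0…9.
[z^9] = 1·(-3) + 1·26 + 1·14 = 37.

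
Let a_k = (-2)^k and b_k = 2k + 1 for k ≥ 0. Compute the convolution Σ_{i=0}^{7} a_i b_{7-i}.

-23

Write out a_i and b_{7-i} for i = 0,…,7 and sum the products.
Σ = 1·15 − 2·13 + 4·11 − 8·9 + 16·7 − 32·5 + 64·3 − 128·1 = -23.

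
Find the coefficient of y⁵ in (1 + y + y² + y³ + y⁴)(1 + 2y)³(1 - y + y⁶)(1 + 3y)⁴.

(1 + y + y² + y³ + y⁴) has coefficients 1,1,1,1,1 for degrees 0…4.
(1 + 2y)³ has coefficients 1,6,12,8,0,0 for degrees 0…5.
Multiplying by (1 - y + y⁶) gives running coefficients 1,5,6,-4,-8,0 for degrees 0…5.
Finally multiplying by (1 + 3y)⁴, the product of all factors after the first has coefficients 1,17,120,446,889,741 for degrees 0…5.
[y⁵] = 1·741 + 1·889 + 1·446 + 1·120 + 1·17 = 2213.

2213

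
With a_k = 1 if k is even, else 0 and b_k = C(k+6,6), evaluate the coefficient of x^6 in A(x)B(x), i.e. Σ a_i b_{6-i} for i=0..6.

1163

The convolution is the x^6 coefficient of A(x)B(x).
Σ = 1·924 + 0·462 + 1·210 + 0·84 + 1·28 + 0·7 + 1·1 = 1163.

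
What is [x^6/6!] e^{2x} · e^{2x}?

The EGF product rule gives c_6 = Σ_{k_1+k_2=6} C(6; k_1,k_2) · ∏ g_i(k_i), where e^{2x} gives (2)^k; e^{2x} gives (2)^k.
g_1(k) for k = 0…6: 1, 2, 4, 8, 16, 32, 64.
g_2(k) for k = 0…6: 1, 2, 4, 8, 16, 32, 64.
c_6 = Σ_k C(6,k)·g_1(k)·g_2(6−k) = 1·1·64 + 6·2·32 + 15·4·16 + 20·8·8 + 15·16·4 + 6·32·2 + 1·64·1 = 64 + 384 + 960 + 1280 + 960 + 384 + 64 = 4096.

4096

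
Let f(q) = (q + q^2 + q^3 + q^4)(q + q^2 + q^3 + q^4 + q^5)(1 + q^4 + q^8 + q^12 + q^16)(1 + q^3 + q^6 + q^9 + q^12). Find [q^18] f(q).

25

(q + q^2 + q^3 + q^4) has coefficients 0,1,1,1,1 for degrees 0…4.
(q + q^2 + q^3 + q^4 + q^5) has coefficients 0,1,1,1,1,1,0,0,0,0,0,0,0,0,0,0,0,0,0 for degrees 0…18.
Multiplying by (1 + q^4 + q^8 + q^12 + q^16) gives running coefficients 0,1,1,1,1,2,1,1,1,2,1,1,1,2,1,1,1,2,1 for degrees 0…18.
Finally multiplying by (1 + q^3 + q^6 + q^9 + q^12), the product of all factors after the first has coefficients 0,1,1,1,2,3,2,3,4,4,4,5,5,6,6,6,6,7,6 for degrees 0…18.
[q^18] = 1·7 + 1·6 + 1·6 + 1·6 = 25.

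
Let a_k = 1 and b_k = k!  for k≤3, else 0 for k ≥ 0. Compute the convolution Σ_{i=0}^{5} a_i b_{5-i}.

Write out a_i and b_{5-i} for i = 0,…,5 and sum the products.
Σ = 1·0 + 1·0 + 1·6 + 1·2 + 1·1 + 1·1 = 10.

10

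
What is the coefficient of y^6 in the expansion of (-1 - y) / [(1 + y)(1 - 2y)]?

Partial fractions give a closed form: a_n = (-1)·2^n.
At n = 6: a_6 = -64.

-64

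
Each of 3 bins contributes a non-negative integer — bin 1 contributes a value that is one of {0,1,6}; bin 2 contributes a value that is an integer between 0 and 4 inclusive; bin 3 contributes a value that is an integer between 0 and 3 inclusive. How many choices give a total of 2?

The generating function for the choices is (1 + q + q^6)·(1 + q + q^2 + q^3 + q^4)·(1 + q + q^2 + q^3); the count is [q^2].
(1 + q + q^6) has coefficients 1,1,0 for degrees 0…2.
(1 + q + q^2 + q^3 + q^4) has coefficients 1,1,1 for degrees 0…2.
Finally multiplying by (1 + q + q^2 + q^3), the product of all factors after the first has coefficients 1,2,3 for degrees 0…2.
[q^2] = 1·3 + 1·2 = 5.

5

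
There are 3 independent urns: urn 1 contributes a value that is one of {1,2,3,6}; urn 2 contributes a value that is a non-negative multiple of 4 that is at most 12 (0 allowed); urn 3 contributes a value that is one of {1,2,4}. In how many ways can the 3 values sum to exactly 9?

The generating function for the choices is (q + q^2 + q^3 + q^6)·(1 + q^4 + q^8 + q^12)·(q + q^2 + q^4); the count is [q^9].
(q + q^2 + q^3 + q^6) has coefficients 0,1,1,1,0,0,1 for degrees 0…6.
(1 + q^4 + q^8 + q^12) has coefficients 1,0,0,0,1,0,0,0,1,0 for degrees 0…9.
Finally multiplying by (q + q^2 + q^4), the product of all factors after the first has coefficients 0,1,1,0,1,1,1,0,1,1 for degrees 0…9.
[q^9] = 1·1 + 1·0 + 1·1 + 1·0 = 2.

2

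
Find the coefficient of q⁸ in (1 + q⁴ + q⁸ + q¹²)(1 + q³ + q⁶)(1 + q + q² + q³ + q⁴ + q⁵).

5

(1 + q⁴ + q⁸ + q¹²) has coefficients 1,0,0,0,1,0,0,0,1 for degrees 0…8.
(1 + q³ + q⁶) has coefficients 1,0,0,1,0,0,1,0,0 for degrees 0…8.
Finally multiplying by (1 + q + q² + q³ + q⁴ + q⁵), the product of all factors after the first has coefficients 1,1,1,2,2,2,2,2,2 for degrees 0…8.
[q⁸] = 1·2 + 1·2 + 1·1 = 5.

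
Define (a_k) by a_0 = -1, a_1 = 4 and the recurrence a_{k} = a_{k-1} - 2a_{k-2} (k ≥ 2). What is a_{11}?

70

The ordinary generating function has denominator 1 - x + 2x^2.
Iterating the recurrence: a_0,…,a_{11} = -1, 4, 6, -2, -14, -10, 18, 38, 2, -74, -78, 70.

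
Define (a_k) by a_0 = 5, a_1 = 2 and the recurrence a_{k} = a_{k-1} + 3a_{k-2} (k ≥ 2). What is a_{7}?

The ordinary generating function has denominator 1 - q - 3q^2.
Iterating the recurrence: a_0,…,a_{7} = 5, 2, 17, 23, 74, 143, 365, 794.

794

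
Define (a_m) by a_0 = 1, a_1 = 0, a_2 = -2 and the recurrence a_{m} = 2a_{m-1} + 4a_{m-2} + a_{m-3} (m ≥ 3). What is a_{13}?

The ordinary generating function has denominator 1 - 2q - 4q^2 - q^3.
Iterating the recurrence: a_0,…,a_{13} = 1, 0, -2, -3, -14, -42, -143, -468, -1550, -5115, -16898, -55806, -184319, -608760.

-608760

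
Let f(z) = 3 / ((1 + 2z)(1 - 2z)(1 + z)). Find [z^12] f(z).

16383

The denominator gives the recurrence a_n = −a_(n−1) + 4a_(n−2) + 4a_(n−3) for n ≥ 3; the numerator fixes a_0 = 3, a_1 = -3, a_2 = 15.
Iterating: 3, -3, 15, -15, 63, -63, 255, -255, 1023, -1023, 4095, -4095, 16383, so a_12 = 16383.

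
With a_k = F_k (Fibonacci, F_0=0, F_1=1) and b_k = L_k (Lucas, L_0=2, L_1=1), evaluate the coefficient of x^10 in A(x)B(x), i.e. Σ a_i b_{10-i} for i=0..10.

Write out a_i and b_{10-i} for i = 0,…,10 and sum the products.
Σ = 0·123 + 1·76 + 1·47 + 2·29 + 3·18 + 5·11 + 8·7 + 13·4 + 21·3 + 34·1 + 55·2 = 605.

605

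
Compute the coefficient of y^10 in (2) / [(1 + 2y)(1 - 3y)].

71678

Partial fractions give a closed form: a_n = (4/5)·(-2)^n + (6/5)·3^n.
At n = 10: a_10 = 71678.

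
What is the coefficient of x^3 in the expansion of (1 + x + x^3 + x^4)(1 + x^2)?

(1 + x + x^3 + x^4) has coefficients 1,1,0,1 for degrees 0…3.
(1 + x^2) has coefficients 1,0,1,0 for degrees 0…3.
[x^3] = 1·0 + 1·1 + 1·1 = 2.

2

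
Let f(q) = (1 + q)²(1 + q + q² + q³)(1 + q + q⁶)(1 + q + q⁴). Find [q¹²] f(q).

5

(1 + q)² has coefficients 1,2,1 for degrees 0…2.
(1 + q + q² + q³) has coefficients 1,1,1,1,0,0,0,0,0,0,0,0,0 for degrees 0…12.
Multiplying by (1 + q + q⁶) gives running coefficients 1,2,2,2,1,0,1,1,1,1,0,0,0 for degrees 0…12.
Finally multiplying by (1 + q + q⁴), the product of all factors after the first has coefficients 1,3,4,4,4,3,3,4,3,2,2,1,1 for degrees 0…12.
[q¹²] = 1·1 + 2·1 + 1·2 = 5.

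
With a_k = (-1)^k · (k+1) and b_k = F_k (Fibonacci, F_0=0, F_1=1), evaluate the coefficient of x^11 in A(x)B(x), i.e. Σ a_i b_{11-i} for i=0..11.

44

The convolution is the x^11 coefficient of A(x)B(x).
Σ = 1·89 − 2·55 + 3·34 − 4·21 + 5·13 − 6·8 + 7·5 − 8·3 + 9·2 − 10·1 + 11·1 − 12·0 = 44.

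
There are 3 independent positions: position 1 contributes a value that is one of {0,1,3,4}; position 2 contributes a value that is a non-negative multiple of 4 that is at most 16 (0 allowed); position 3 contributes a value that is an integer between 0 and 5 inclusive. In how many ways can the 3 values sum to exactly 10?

The generating function for the choices is (1 + t + t³ + t⁴)·(1 + t⁴ + t⁸ + t¹² + t¹⁶)·(1 + t + t² + t³ + t⁴ + t⁵); the count is [t¹⁰].
(1 + t + t³ + t⁴) has coefficients 1,1,0,1,1 for degrees 0…4.
(1 + t⁴ + t⁸ + t¹² + t¹⁶) has coefficients 1,0,0,0,1,0,0,0,1,0,0 for degrees 0…10.
Finally multiplying by (1 + t + t² + t³ + t⁴ + t⁵), the product of all factors after the first has coefficients 1,1,1,1,2,2,1,1,2,2,1 for degrees 0…10.
[t¹⁰] = 1·1 + 1·2 + 1·1 + 1·1 = 5.

5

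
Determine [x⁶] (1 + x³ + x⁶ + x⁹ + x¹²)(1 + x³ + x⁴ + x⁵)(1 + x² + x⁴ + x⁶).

4

(1 + x³ + x⁶ + x⁹ + x¹²) has coefficients 1,0,0,1,0,0,1 for degrees 0…6.
(1 + x³ + x⁴ + x⁵) has coefficients 1,0,0,1,1,1,0 for degrees 0…6.
Finally multiplying by (1 + x² + x⁴ + x⁶), the product of all factors after the first has coefficients 1,0,1,1,2,2,2 for degrees 0…6.
[x⁶] = 1·2 + 1·1 + 1·1 = 4.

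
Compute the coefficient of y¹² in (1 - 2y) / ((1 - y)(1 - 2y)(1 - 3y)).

797161

The denominator gives the recurrence a_n = 6a_(n−1) − 11a_(n−2) + 6a_(n−3) for n ≥ 3; the numerator fixes a_0 = 1, a_1 = 4, a_2 = 13.
Iterating: 1, 4, 13, 40, 121, 364, 1093, 3280, 9841, 29524, 88573, 265720, 797161, so a_12 = 797161.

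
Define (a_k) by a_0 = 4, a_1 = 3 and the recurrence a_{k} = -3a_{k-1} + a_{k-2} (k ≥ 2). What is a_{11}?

253095

The ordinary generating function has denominator 1 + 3t - t^2.
Iterating the recurrence: a_0,…,a_{11} = 4, 3, -5, 18, -59, 195, -644, 2127, -7025, 23202, -76631, 253095.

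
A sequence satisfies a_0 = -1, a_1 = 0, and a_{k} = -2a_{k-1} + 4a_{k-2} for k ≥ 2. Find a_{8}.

The ordinary generating function has denominator 1 + 2y - 4y^2.
Iterating the recurrence: a_0,…,a_{8} = -1, 0, -4, 8, -32, 96, -320, 1024, -3328.

-3328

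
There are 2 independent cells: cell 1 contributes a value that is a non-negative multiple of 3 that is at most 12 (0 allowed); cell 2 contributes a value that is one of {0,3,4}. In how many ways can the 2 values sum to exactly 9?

2

The generating function for the choices is (1 + t^3 + t^6 + t^9 + t^12)·(1 + t^3 + t^4); the count is [t^9].
(1 + t^3 + t^6 + t^9 + t^12) has coefficients 1,0,0,1,0,0,1,0,0,1 for degrees 0…9.
(1 + t^3 + t^4) has coefficients 1,0,0,1,1,0,0,0,0,0 for degrees 0…9.
[t^9] = 1·0 + 1·0 + 1·1 + 1·1 = 2.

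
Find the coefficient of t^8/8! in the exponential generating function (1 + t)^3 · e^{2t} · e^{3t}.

The EGF product rule gives c_8 = Σ_{k_1+k_2+k_3=8} C(8; k_1,k_2,k_3) · ∏ g_i(k_i), where (1+t)^3 gives the falling factorial (3)_k; e^{2t} gives (2)^k; e^{3t} gives (3)^k.
g_1(k) for k = 0…8: 1, 3, 6, 6, 0, 0, 0, 0, 0.
g_2(k) for k = 0…8: 1, 2, 4, 8, 16, 32, 64, 128, 256.
g_3(k) for k = 0…8: 1, 3, 9, 27, 81, 243, 729, 2187, 6561.
First combine the last two factors: h(k) = Σ_j C(k,j)·g_2(j)·g_3(k−j) for k = 0…8: 1, 5, 25, 125, 625, 3125, 15625, 78125, 390625.
c_8 = Σ_k C(8,k)·g_1(k)·h(8−k) = 1·1·390625 + 8·3·78125 + 28·6·15625 + 56·6·3125 = 390625 + 1875000 + 2625000 + 1050000 = 5940625.

5940625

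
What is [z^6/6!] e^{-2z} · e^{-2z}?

4096

The EGF product rule gives c_6 = Σ_{k_1+k_2=6} C(6; k_1,k_2) · ∏ g_i(k_i), where e^{-2z} gives (-2)^k; e^{-2z} gives (-2)^k.
g_1(k) for k = 0…6: 1, -2, 4, -8, 16, -32, 64.
g_2(k) for k = 0…6: 1, -2, 4, -8, 16, -32, 64.
c_6 = Σ_k C(6,k)·g_1(k)·g_2(6−k) = 1·1·64 + 6·(-2)·(-32) + 15·4·16 + 20·(-8)·(-8) + 15·16·4 + 6·(-32)·(-2) + 1·64·1 = 64 + 384 + 960 + 1280 + 960 + 384 + 64 = 4096.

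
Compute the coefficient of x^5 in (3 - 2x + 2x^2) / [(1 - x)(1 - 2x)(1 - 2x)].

The denominator gives the recurrence a_n = 5a_(n−1) − 8a_(n−2) + 4a_(n−3) for n ≥ 3; the numerator fixes a_0 = 3, a_1 = 13, a_2 = 43.
Iterating: 3, 13, 43, 123, 323, 803, so a_5 = 803.

803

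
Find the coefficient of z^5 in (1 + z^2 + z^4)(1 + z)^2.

(1 + z^2 + z^4) has coefficients 1,0,1,0,1 for degrees 0…4.
(1 + z)^2 has coefficients 1,2,1,0,0,0 for degrees 0…5.
[z^5] = 1·0 + 1·0 + 1·2 = 2.

2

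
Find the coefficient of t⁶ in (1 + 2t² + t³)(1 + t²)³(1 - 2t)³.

89

(1 + 2t² + t³) has coefficients 1,0,2,1 for degrees 0…3.
(1 + t²)³ has coefficients 1,0,3,0,3,0,1 for degrees 0…6.
Finally multiplying by (1 - 2t)³, the product of all factors after the first has coefficients 1,-6,15,-26,39,-42,37 for degrees 0…6.
[t⁶] = 1·37 + 2·39 + 1·(-26) = 89.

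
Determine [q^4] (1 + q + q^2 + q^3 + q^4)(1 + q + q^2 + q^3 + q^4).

5

(1 + q + q^2 + q^3 + q^4) has coefficients 1,1,1,1,1 for degrees 0…4.
(1 + q + q^2 + q^3 + q^4) has coefficients 1,1,1,1,1 for degrees 0…4.
[q^4] = 1·1 + 1·1 + 1·1 + 1·1 + 1·1 = 5.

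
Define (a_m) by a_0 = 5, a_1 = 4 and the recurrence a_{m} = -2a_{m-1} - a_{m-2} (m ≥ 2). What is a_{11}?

94

The ordinary generating function has denominator 1 + 2x + x^2.
Iterating the recurrence: a_0,…,a_{11} = 5, 4, -13, 22, -31, 40, -49, 58, -67, 76, -85, 94.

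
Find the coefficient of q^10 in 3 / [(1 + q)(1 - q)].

Partial fractions give a closed form: a_n = (3/2)·(-1)^n + (3/2)·1^n.
At n = 10: a_10 = 3.

3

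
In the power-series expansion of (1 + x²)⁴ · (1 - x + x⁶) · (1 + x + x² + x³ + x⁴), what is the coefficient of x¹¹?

(1 + x²)⁴ has coefficients 1,0,4,0,6,0,4,0,1 for degrees 0…8.
(1 - x + x⁶) has coefficients 1,-1,0,0,0,0,1,0,0,0,0,0 for degrees 0…11.
Finally multiplying by (1 + x + x² + x³ + x⁴), the product of all factors after the first has coefficients 1,0,0,0,0,-1,1,1,1,1,1,0 for degrees 0…11.
[x¹¹] = 1·0 + 4·1 + 6·1 + 4·(-1) + 1·0 = 6.

6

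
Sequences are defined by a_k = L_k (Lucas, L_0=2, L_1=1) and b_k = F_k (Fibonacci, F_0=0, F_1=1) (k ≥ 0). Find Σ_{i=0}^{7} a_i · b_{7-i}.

Write out a_i and b_{7-i} for i = 0,…,7 and sum the products.
Σ = 2·13 + 1·8 + 3·5 + 4·3 + 7·2 + 11·1 + 18·1 + 29·0 = 104.

104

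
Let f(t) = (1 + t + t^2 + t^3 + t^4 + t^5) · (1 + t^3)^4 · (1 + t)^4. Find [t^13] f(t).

135

(1 + t + t^2 + t^3 + t^4 + t^5) has coefficients 1,1,1,1,1,1 for degrees 0…5.
(1 + t^3)^4 has coefficients 1,0,0,4,0,0,6,0,0,4,0,0,1,0 for degrees 0…13.
Finally multiplying by (1 + t)^4, the product of all factors after the first has coefficients 1,4,6,8,17,24,22,28,36,28,22,24,17,8 for degrees 0…13.
[t^13] = 1·8 + 1·17 + 1·24 + 1·22 + 1·28 + 1·36 = 135.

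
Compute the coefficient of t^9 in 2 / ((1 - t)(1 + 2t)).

Partial fractions give a closed form: a_n = (2/3)·1^n + (4/3)·(-2)^n.
At n = 9: a_9 = -682.

-682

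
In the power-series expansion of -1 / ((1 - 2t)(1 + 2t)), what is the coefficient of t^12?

-4096

The denominator gives the recurrence a_n = 4a_(n−2) for n ≥ 2; the numerator fixes a_0 = -1, a_1 = 0.
Iterating: -1, 0, -4, 0, -16, 0, -64, 0, -256, 0, -1024, 0, -4096, so a_12 = -4096.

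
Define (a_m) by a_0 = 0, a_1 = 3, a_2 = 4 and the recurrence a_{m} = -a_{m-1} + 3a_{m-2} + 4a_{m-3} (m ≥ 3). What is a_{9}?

205

The ordinary generating function has denominator 1 + q - 3q^2 - 4q^3.
Iterating the recurrence: a_0,…,a_{9} = 0, 3, 4, 5, 19, 12, 65, 47, 196, 205.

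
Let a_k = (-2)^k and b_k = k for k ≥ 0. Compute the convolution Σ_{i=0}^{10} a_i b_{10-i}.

-224

This is [x^10] in the product of the two ordinary generating functions.
Σ = 1·10 − 2·9 + 4·8 − 8·7 + 16·6 − 32·5 + 64·4 − 128·3 + 256·2 − 512·1 + 1024·0 = -224.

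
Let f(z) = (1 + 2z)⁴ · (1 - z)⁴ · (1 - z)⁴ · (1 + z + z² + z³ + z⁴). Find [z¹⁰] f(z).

(1 + 2z)⁴ has coefficients 1,8,24,32,16 for degrees 0…4.
(1 - z)⁴ has coefficients 1,-4,6,-4,1,0,0,0,0,0,0 for degrees 0…10.
Multiplying by (1 - z)⁴ gives running coefficients 1,-8,28,-56,70,-56,28,-8,1,0,0 for degrees 0…10.
Finally multiplying by (1 + z + z² + z³ + z⁴), the product of all factors after the first has coefficients 1,-7,21,-35,35,-22,14,-22,35,-35,21 for degrees 0…10.
[z¹⁰] = 1·21 + 8·(-35) + 24·35 + 32·(-22) + 16·14 = 101.

101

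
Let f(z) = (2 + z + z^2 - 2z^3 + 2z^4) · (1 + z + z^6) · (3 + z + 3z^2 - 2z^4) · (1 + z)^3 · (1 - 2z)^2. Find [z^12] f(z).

121

(2 + z + z^2 - 2z^3 + 2z^4) has coefficients 2,1,1,-2,2 for degrees 0…4.
(1 + z + z^6) has coefficients 1,1,0,0,0,0,1,0,0,0,0,0,0 for degrees 0…12.
Multiplying by (3 + z + 3z^2 - 2z^4) gives running coefficients 3,4,4,3,-2,-2,3,1,3,0,-2,0,0 for degrees 0…12.
Multiplying by (1 + z)^3 gives running coefficients 3,13,25,30,23,5,-6,2,13,15,8,-3,-6 for degrees 0…12.
Finally multiplying by (1 - 2z)^2, the product of all factors after the first has coefficients 3,1,-15,-18,3,33,66,46,-19,-29,0,25,38 for degrees 0…12.
[z^12] = 2·38 + 1·25 + 1·0 − 2·(-29) + 2·(-19) = 121.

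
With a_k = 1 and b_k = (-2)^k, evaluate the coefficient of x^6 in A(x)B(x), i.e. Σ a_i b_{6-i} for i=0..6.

The convolution is the x^6 coefficient of A(x)B(x).
Σ = 1·64 + 1·(-32) + 1·16 + 1·(-8) + 1·4 + 1·(-2) + 1·1 = 43.

43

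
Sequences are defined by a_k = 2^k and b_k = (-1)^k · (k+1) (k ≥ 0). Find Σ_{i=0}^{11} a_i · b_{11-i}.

Write out a_i and b_{11-i} for i = 0,…,11 and sum the products.
Σ = 1·(-12) + 2·11 + 4·(-10) + 8·9 + 16·(-8) + 32·7 + 64·(-6) + 128·5 + 256·(-4) + 512·3 + 1024·(-2) + 2048·1 = 906.

906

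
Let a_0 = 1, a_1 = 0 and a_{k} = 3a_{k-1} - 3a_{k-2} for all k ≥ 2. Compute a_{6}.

The ordinary generating function has denominator 1 - 3q + 3q^2.
Iterating the recurrence: a_0,…,a_{6} = 1, 0, -3, -9, -18, -27, -27.

-27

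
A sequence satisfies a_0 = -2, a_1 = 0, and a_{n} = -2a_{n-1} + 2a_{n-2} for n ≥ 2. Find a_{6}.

-176

The ordinary generating function has denominator 1 + 2x - 2x^2.
Iterating the recurrence: a_0,…,a_{6} = -2, 0, -4, 8, -24, 64, -176.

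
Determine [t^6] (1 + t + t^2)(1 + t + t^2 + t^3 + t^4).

1

(1 + t + t^2) has coefficients 1,1,1 for degrees 0…2.
(1 + t + t^2 + t^3 + t^4) has coefficients 1,1,1,1,1,0,0 for degrees 0…6.
[t^6] = 1·0 + 1·0 + 1·1 = 1.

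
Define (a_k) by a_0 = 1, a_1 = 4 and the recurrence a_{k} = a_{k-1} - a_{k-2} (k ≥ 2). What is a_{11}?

-3

The ordinary generating function has denominator 1 - y + y^2.
Iterating the recurrence: a_0,…,a_{11} = 1, 4, 3, -1, -4, -3, 1, 4, 3, -1, -4, -3.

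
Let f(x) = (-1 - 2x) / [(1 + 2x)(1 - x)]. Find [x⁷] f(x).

-1

Partial fractions give a closed form: a_n = (-1)·1^n.
At n = 7: a_7 = -1.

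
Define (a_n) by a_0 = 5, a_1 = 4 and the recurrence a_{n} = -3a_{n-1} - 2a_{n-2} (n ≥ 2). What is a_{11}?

18418

The ordinary generating function has denominator 1 + 3t + 2t^2.
Iterating the recurrence: a_0,…,a_{11} = 5, 4, -22, 58, -130, 274, -562, 1138, -2290, 4594, -9202, 18418.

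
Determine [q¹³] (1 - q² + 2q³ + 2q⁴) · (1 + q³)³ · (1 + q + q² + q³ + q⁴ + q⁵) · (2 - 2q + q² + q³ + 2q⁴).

(1 - q² + 2q³ + 2q⁴) has coefficients 1,0,-1,2,2 for degrees 0…4.
(1 + q³)³ has coefficients 1,0,0,3,0,0,3,0,0,1,0,0,0,0 for degrees 0…13.
Multiplying by (1 + q + q² + q³ + q⁴ + q⁵) gives running coefficients 1,1,1,4,4,4,6,6,6,4,4,4,1,1 for degrees 0…13.
Finally multiplying by (2 - 2q + q² + q³ + 2q⁴), the product of all factors after the first has coefficients 2,0,1,8,4,7,14,16,18,16,24,22,14,16 for degrees 0…13.
[q¹³] = 1·16 − 1·22 + 2·24 + 2·16 = 74.

74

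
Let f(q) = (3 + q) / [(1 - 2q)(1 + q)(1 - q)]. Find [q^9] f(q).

2387

Partial fractions give a closed form: a_n = (14/3)·2^n + (1/3)·(-1)^n + (-2)·1^n.
At n = 9: a_9 = 2387.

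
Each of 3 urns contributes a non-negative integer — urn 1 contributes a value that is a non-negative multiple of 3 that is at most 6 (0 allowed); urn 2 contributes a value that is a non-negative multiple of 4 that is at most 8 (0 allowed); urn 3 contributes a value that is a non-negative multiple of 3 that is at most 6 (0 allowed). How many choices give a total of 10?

The generating function for the choices is (1 + t^3 + t^6)·(1 + t^4 + t^8)·(1 + t^3 + t^6); the count is [t^10].
(1 + t^3 + t^6) has coefficients 1,0,0,1,0,0,1 for degrees 0…6.
(1 + t^4 + t^8) has coefficients 1,0,0,0,1,0,0,0,1,0,0 for degrees 0…10.
Finally multiplying by (1 + t^3 + t^6), the product of all factors after the first has coefficients 1,0,0,1,1,0,1,1,1,0,1 for degrees 0…10.
[t^10] = 1·1 + 1·1 + 1·1 = 3.

3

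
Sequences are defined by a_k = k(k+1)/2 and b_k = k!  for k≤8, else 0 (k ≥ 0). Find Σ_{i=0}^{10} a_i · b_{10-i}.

161044

The convolution is the t^10 coefficient of A(t)B(t).
Σ = 0·0 + 1·0 + 3·40320 + 6·5040 + 10·720 + 15·120 + 21·24 + 28·6 + 36·2 + 45·1 + 55·1 = 161044.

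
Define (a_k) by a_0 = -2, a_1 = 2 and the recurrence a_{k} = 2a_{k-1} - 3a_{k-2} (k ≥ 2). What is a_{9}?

482

The ordinary generating function has denominator 1 - 2t + 3t^2.
Iterating the recurrence: a_0,…,a_{9} = -2, 2, 10, 14, -2, -46, -86, -34, 190, 482.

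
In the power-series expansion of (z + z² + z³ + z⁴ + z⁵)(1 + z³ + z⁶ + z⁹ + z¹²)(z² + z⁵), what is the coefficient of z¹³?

(z + z² + z³ + z⁴ + z⁵) has coefficients 0,1,1,1,1,1 for degrees 0…5.
(1 + z³ + z⁶ + z⁹ + z¹²) has coefficients 1,0,0,1,0,0,1,0,0,1,0,0,1,0 for degrees 0…13.
Finally multiplying by (z² + z⁵), the product of all factors after the first has coefficients 0,0,1,0,0,2,0,0,2,0,0,2,0,0 for degrees 0…13.
[z¹³] = 1·0 + 1·2 + 1·0 + 1·0 + 1·2 = 4.

4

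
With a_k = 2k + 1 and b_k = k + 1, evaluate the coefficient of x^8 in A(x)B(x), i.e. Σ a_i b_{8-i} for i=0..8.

285

The convolution is the t^8 coefficient of A(t)B(t).
Σ = 1·9 + 3·8 + 5·7 + 7·6 + 9·5 + 11·4 + 13·3 + 15·2 + 17·1 = 285.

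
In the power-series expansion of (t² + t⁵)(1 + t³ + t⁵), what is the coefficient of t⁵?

(t² + t⁵) has coefficients 0,0,1,0,0,1 for degrees 0…5.
(1 + t³ + t⁵) has coefficients 1,0,0,1,0,1 for degrees 0…5.
[t⁵] = 1·1 + 1·1 = 2.

2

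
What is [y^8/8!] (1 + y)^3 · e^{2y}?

The EGF product rule gives c_8 = Σ_{k_1+k_2=8} C(8; k_1,k_2) · ∏ g_i(k_i), where (1+y)^3 gives the falling factorial (3)_k; e^{2y} gives (2)^k.
g_1(k) for k = 0…8: 1, 3, 6, 6, 0, 0, 0, 0, 0.
g_2(k) for k = 0…8: 1, 2, 4, 8, 16, 32, 64, 128, 256.
c_8 = Σ_k C(8,k)·g_1(k)·g_2(8−k) = 1·1·256 + 8·3·128 + 28·6·64 + 56·6·32 = 256 + 3072 + 10752 + 10752 = 24832.

24832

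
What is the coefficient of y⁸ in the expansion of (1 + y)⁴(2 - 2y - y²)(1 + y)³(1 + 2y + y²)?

-138

(1 + y)⁴ has coefficients 1,4,6,4,1 for degrees 0…4.
(2 - 2y - y²) has coefficients 2,-2,-1,0,0,0,0,0,0 for degrees 0…8.
Multiplying by (1 + y)³ gives running coefficients 2,4,-1,-7,-5,-1,0,0,0 for degrees 0…8.
Finally multiplying by (1 + 2y + y²), the product of all factors after the first has coefficients 2,8,9,-5,-20,-18,-7,-1,0 for degrees 0…8.
[y⁸] = 1·0 + 4·(-1) + 6·(-7) + 4·(-18) + 1·(-20) = -138.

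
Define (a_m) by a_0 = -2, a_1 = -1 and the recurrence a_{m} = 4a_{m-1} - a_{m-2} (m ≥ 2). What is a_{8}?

The ordinary generating function has denominator 1 - 4z + z^2.
Iterating the recurrence: a_0,…,a_{8} = -2, -1, -2, -7, -26, -97, -362, -1351, -5042.

-5042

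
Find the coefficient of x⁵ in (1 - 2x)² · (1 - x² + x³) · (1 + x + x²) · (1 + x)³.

13

(1 - 2x)² has coefficients 1,-4,4 for degrees 0…2.
(1 - x² + x³) has coefficients 1,0,-1,1,0,0 for degrees 0…5.
Multiplying by (1 + x + x²) gives running coefficients 1,1,0,0,0,1 for degrees 0…5.
Finally multiplying by (1 + x)³, the product of all factors after the first has coefficients 1,4,6,4,1,1 for degrees 0…5.
[x⁵] = 1·1 − 4·1 + 4·4 = 13.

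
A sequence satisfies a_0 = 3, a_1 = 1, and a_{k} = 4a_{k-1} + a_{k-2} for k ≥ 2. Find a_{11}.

3010349

The ordinary generating function has denominator 1 - 4y - y^2.
Iterating the recurrence: a_0,…,a_{11} = 3, 1, 7, 29, 123, 521, 2207, 9349, 39603, 167761, 710647, 3010349.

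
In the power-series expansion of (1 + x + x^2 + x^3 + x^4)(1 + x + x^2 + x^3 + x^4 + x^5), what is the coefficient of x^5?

(1 + x + x^2 + x^3 + x^4) has coefficients 1,1,1,1,1 for degrees 0…4.
(1 + x + x^2 + x^3 + x^4 + x^5) has coefficients 1,1,1,1,1,1 for degrees 0…5.
[x^5] = 1·1 + 1·1 + 1·1 + 1·1 + 1·1 = 5.

5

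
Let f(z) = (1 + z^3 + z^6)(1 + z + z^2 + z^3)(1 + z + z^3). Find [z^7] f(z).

(1 + z^3 + z^6) has coefficients 1,0,0,1,0,0,1 for degrees 0…6.
(1 + z + z^2 + z^3) has coefficients 1,1,1,1,0,0,0,0 for degrees 0…7.
Finally multiplying by (1 + z + z^3), the product of all factors after the first has coefficients 1,2,2,3,2,1,1,0 for degrees 0…7.
[z^7] = 1·0 + 1·2 + 1·2 = 4.

4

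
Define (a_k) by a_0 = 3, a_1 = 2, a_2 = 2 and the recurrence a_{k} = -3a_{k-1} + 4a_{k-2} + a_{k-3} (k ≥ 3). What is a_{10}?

The ordinary generating function has denominator 1 + 3t - 4t^2 - t^3.
Iterating the recurrence: a_0,…,a_{10} = 3, 2, 2, 5, -5, 37, -126, 521, -2030, 8048, -31743.

-31743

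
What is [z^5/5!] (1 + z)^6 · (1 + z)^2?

6720

The EGF product rule gives c_5 = Σ_{k_1+k_2=5} C(5; k_1,k_2) · ∏ g_i(k_i), where (1+z)^6 gives the falling factorial (6)_k; (1+z)^2 gives the falling factorial (2)_k.
g_1(k) for k = 0…5: 1, 6, 30, 120, 360, 720.
g_2(k) for k = 0…5: 1, 2, 2, 0, 0, 0.
c_5 = Σ_k C(5,k)·g_1(k)·g_2(5−k) = 10·120·2 + 5·360·2 + 1·720·1 = 2400 + 3600 + 720 = 6720.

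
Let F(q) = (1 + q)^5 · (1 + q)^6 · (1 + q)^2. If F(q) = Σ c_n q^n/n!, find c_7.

The EGF product rule gives c_7 = Σ_{k_1+k_2+k_3=7} C(7; k_1,k_2,k_3) · ∏ g_i(k_i), where (1+q)^5 gives the falling factorial (5)_k; (1+q)^6 gives the falling factorial (6)_k; (1+q)^2 gives the falling factorial (2)_k.
g_1(k) for k = 0…7: 1, 5, 20, 60, 120, 120, 0, 0.
g_2(k) for k = 0…7: 1, 6, 30, 120, 360, 720, 720, 0.
g_3(k) for k = 0…7: 1, 2, 2, 0, 0, 0, 0, 0.
First combine the last two factors: h(k) = Σ_j C(k,j)·g_2(j)·g_3(k−j) for k = 0…7: 1, 8, 56, 336, 1680, 6720, 20160, 40320.
c_7 = Σ_k C(7,k)·g_1(k)·h(7−k) = 1·1·40320 + 7·5·20160 + 21·20·6720 + 35·60·1680 + 35·120·336 + 21·120·56 = 40320 + 705600 + 2822400 + 3528000 + 1411200 + 141120 = 8648640.

8648640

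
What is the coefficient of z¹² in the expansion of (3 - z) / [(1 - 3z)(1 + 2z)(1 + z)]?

The denominator gives the recurrence a_n = 7a_(n−2) + 6a_(n−3) for n ≥ 3; the numerator fixes a_0 = 3, a_1 = -1, a_2 = 21.
Iterating: 3, -1, 21, 11, 141, 203, 1053, 2267, 8589, 22187, 73725, 206843, 649197, so a_12 = 649197.

649197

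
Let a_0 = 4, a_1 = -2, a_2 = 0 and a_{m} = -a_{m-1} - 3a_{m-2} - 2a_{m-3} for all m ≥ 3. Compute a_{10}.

The ordinary generating function has denominator 1 + x + 3x^2 + 2x^3.
Iterating the recurrence: a_0,…,a_{10} = 4, -2, 0, -2, 6, 0, -14, 2, 40, -18, -106.

-106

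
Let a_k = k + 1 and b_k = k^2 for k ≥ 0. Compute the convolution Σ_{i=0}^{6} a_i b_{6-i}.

Write out a_i and b_{6-i} for i = 0,…,6 and sum the products.
Σ = 1·36 + 2·25 + 3·16 + 4·9 + 5·4 + 6·1 + 7·0 = 196.

196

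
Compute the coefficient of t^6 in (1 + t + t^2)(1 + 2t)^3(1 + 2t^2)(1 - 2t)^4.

8

(1 + t + t^2) has coefficients 1,1,1 for degrees 0…2.
(1 + 2t)^3 has coefficients 1,6,12,8,0,0,0 for degrees 0…6.
Multiplying by (1 + 2t^2) gives running coefficients 1,6,14,20,24,16,0 for degrees 0…6.
Finally multiplying by (1 - 2t)^4, the product of all factors after the first has coefficients 1,-2,-10,20,24,-48,32 for degrees 0…6.
[t^6] = 1·32 + 1·(-48) + 1·24 = 8.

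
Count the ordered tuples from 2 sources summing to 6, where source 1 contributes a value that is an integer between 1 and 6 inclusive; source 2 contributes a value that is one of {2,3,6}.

The generating function for the choices is (t + t² + t³ + t⁴ + t⁵ + t⁶)·(t² + t³ + t⁶); the count is [t⁶].
(t + t² + t³ + t⁴ + t⁵ + t⁶) has coefficients 0,1,1,1,1,1,1 for degrees 0…6.
(t² + t³ + t⁶) has coefficients 0,0,1,1,0,0,1 for degrees 0…6.
[t⁶] = 1·0 + 1·0 + 1·1 + 1·1 + 1·0 + 1·0 = 2.

2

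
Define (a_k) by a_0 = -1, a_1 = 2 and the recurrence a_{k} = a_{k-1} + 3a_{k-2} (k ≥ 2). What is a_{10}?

794

The ordinary generating function has denominator 1 - x - 3x^2.
Iterating the recurrence: a_0,…,a_{10} = -1, 2, -1, 5, 2, 17, 23, 74, 143, 365, 794.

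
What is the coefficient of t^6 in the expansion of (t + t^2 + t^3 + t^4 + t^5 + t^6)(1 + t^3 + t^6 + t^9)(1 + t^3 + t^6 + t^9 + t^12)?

3

(t + t^2 + t^3 + t^4 + t^5 + t^6) has coefficients 0,1,1,1,1,1,1 for degrees 0…6.
(1 + t^3 + t^6 + t^9) has coefficients 1,0,0,1,0,0,1 for degrees 0…6.
Finally multiplying by (1 + t^3 + t^6 + t^9 + t^12), the product of all factors after the first has coefficients 1,0,0,2,0,0,3 for degrees 0…6.
[t^6] = 1·0 + 1·0 + 1·2 + 1·0 + 1·0 + 1·1 = 3.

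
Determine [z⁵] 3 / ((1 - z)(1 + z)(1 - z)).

The denominator gives the recurrence a_n = a_(n−1) + a_(n−2) − a_(n−3) for n ≥ 3; the numerator fixes a_0 = 3, a_1 = 3, a_2 = 6.
Iterating: 3, 3, 6, 6, 9, 9, so a_5 = 9.

9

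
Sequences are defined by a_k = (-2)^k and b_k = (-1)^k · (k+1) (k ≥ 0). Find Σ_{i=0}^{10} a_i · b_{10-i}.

This is [x^10] in the product of the two ordinary generating functions.
Σ = 1·11 − 2·(-10) + 4·9 − 8·(-8) + 16·7 − 32·(-6) + 64·5 − 128·(-4) + 256·3 − 512·(-2) + 1024·1 = 4083.

4083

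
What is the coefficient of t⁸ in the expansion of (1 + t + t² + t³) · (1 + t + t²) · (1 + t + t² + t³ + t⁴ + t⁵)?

(1 + t + t² + t³) has coefficients 1,1,1,1 for degrees 0…3.
(1 + t + t²) has coefficients 1,1,1,0,0,0,0,0,0 for degrees 0…8.
Finally multiplying by (1 + t + t² + t³ + t⁴ + t⁵), the product of all factors after the first has coefficients 1,2,3,3,3,3,2,1,0 for degrees 0…8.
[t⁸] = 1·0 + 1·1 + 1·2 + 1·3 = 6.

6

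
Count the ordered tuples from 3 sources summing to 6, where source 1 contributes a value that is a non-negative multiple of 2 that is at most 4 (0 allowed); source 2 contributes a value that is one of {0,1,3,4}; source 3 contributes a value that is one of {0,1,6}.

4

The generating function for the choices is (1 + q^2 + q^4)·(1 + q + q^3 + q^4)·(1 + q + q^6); the count is [q^6].
(1 + q^2 + q^4) has coefficients 1,0,1,0,1 for degrees 0…4.
(1 + q + q^3 + q^4) has coefficients 1,1,0,1,1,0,0 for degrees 0…6.
Finally multiplying by (1 + q + q^6), the product of all factors after the first has coefficients 1,2,1,1,2,1,1 for degrees 0…6.
[q^6] = 1·1 + 1·2 + 1·1 = 4.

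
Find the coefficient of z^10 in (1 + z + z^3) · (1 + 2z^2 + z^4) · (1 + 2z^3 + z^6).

(1 + z + z^3) has coefficients 1,1,0,1 for degrees 0…3.
(1 + 2z^2 + z^4) has coefficients 1,0,2,0,1,0,0,0,0,0,0 for degrees 0…10.
Finally multiplying by (1 + 2z^3 + z^6), the product of all factors after the first has coefficients 1,0,2,2,1,4,1,2,2,0,1 for degrees 0…10.
[z^10] = 1·1 + 1·0 + 1·2 = 3.

3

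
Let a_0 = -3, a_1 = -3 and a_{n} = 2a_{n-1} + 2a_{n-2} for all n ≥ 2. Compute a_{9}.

The ordinary generating function has denominator 1 - 2x - 2x^2.
Iterating the recurrence: a_0,…,a_{9} = -3, -3, -12, -30, -84, -228, -624, -1704, -4656, -12720.

-12720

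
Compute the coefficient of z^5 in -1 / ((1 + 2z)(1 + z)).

The denominator gives the recurrence a_n = −3a_(n−1) − 2a_(n−2) for n ≥ 2; the numerator fixes a_0 = -1, a_1 = 3.
Iterating: -1, 3, -7, 15, -31, 63, so a_5 = 63.

63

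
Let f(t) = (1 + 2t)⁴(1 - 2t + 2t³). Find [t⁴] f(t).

(1 + 2t)⁴ has coefficients 1,8,24,32,16 for degrees 0…4.
(1 - 2t + 2t³) has coefficients 1,-2,0,2,0 for degrees 0…4.
[t⁴] = 1·0 + 8·2 + 24·0 + 32·(-2) + 16·1 = -32.

-32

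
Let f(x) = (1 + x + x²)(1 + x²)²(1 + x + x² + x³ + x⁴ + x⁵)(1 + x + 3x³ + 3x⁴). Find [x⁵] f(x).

(1 + x + x²) has coefficients 1,1,1 for degrees 0…2.
(1 + x²)² has coefficients 1,0,2,0,1,0 for degrees 0…5.
Multiplying by (1 + x + x² + x³ + x⁴ + x⁵) gives running coefficients 1,1,3,3,4,4 for degrees 0…5.
Finally multiplying by (1 + x + 3x³ + 3x⁴), the product of all factors after the first has coefficients 1,2,4,9,13,20 for degrees 0…5.
[x⁵] = 1·20 + 1·13 + 1·9 = 42.

42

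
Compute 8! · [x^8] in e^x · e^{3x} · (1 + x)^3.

1490944

The EGF product rule gives c_8 = Σ_{k_1+k_2+k_3=8} C(8; k_1,k_2,k_3) · ∏ g_i(k_i), where e^x gives (1)^k; e^{3x} gives (3)^k; (1+x)^3 gives the falling factorial (3)_k.
g_1(k) for k = 0…8: 1, 1, 1, 1, 1, 1, 1, 1, 1.
g_2(k) for k = 0…8: 1, 3, 9, 27, 81, 243, 729, 2187, 6561.
g_3(k) for k = 0…8: 1, 3, 6, 6, 0, 0, 0, 0, 0.
First combine the last two factors: h(k) = Σ_j C(k,j)·g_2(j)·g_3(k−j) for k = 0…8: 1, 6, 33, 168, 801, 3618, 15633, 65124, 263169.
c_8 = Σ_k C(8,k)·g_1(k)·h(8−k) = 1·1·263169 + 8·1·65124 + 28·1·15633 + 56·1·3618 + 70·1·801 + 56·1·168 + 28·1·33 + 8·1·6 + 1·1·1 = 263169 + 520992 + 437724 + 202608 + 56070 + 9408 + 924 + 48 + 1 = 1490944.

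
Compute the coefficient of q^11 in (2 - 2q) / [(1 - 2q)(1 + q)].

1364

Partial fractions give a closed form: a_n = (2/3)·2^n + (4/3)·(-1)^n.
At n = 11: a_11 = 1364.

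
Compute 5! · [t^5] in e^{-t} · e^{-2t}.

-243

The EGF product rule gives c_5 = Σ_{k_1+k_2=5} C(5; k_1,k_2) · ∏ g_i(k_i), where e^{-t} gives (-1)^k; e^{-2t} gives (-2)^k.
g_1(k) for k = 0…5: 1, -1, 1, -1, 1, -1.
g_2(k) for k = 0…5: 1, -2, 4, -8, 16, -32.
c_5 = Σ_k C(5,k)·g_1(k)·g_2(5−k) = 1·1·(-32) + 5·(-1)·16 + 10·1·(-8) + 10·(-1)·4 + 5·1·(-2) + 1·(-1)·1 = −32 − 80 − 80 − 40 − 10 − 1 = -243.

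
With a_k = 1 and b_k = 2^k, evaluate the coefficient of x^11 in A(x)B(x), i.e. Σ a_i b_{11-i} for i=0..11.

4095

The convolution is the x^11 coefficient of A(x)B(x).
Σ = 1·2048 + 1·1024 + 1·512 + 1·256 + 1·128 + 1·64 + 1·32 + 1·16 + 1·8 + 1·4 + 1·2 + 1·1 = 4095.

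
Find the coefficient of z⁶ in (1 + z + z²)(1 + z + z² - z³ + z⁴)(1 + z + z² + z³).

3

(1 + z + z²) has coefficients 1,1,1 for degrees 0…2.
(1 + z + z² - z³ + z⁴) has coefficients 1,1,1,-1,1,0,0 for degrees 0…6.
Finally multiplying by (1 + z + z² + z³), the product of all factors after the first has coefficients 1,2,3,2,2,1,0 for degrees 0…6.
[z⁶] = 1·0 + 1·1 + 1·2 = 3.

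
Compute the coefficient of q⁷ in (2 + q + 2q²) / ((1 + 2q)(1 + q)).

-509

The denominator gives the recurrence a_n = −3a_(n−1) − 2a_(n−2) for n ≥ 3; the numerator fixes a_0 = 2, a_1 = -5, a_2 = 13.
Iterating: 2, -5, 13, -29, 61, -125, 253, -509, so a_7 = -509.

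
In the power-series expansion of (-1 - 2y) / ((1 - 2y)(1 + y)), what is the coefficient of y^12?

Partial fractions give a closed form: a_n = (-4/3)·2^n + (1/3)·(-1)^n.
At n = 12: a_12 = -5461.

-5461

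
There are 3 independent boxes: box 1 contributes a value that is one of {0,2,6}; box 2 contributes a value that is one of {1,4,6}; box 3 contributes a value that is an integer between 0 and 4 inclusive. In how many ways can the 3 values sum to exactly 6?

The generating function for the choices is (1 + x² + x⁶)·(x + x⁴ + x⁶)·(1 + x + x² + x³ + x⁴); the count is [x⁶].
(1 + x² + x⁶) has coefficients 1,0,1,0,0,0,1 for degrees 0…6.
(x + x⁴ + x⁶) has coefficients 0,1,0,0,1,0,1 for degrees 0…6.
Finally multiplying by (1 + x + x² + x³ + x⁴), the product of all factors after the first has coefficients 0,1,1,1,2,2,2 for degrees 0…6.
[x⁶] = 1·2 + 1·2 + 1·0 = 4.

4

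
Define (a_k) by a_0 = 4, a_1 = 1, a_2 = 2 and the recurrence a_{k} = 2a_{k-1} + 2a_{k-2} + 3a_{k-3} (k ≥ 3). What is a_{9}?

10602

The ordinary generating function has denominator 1 - 2y - 2y^2 - 3y^3.
Iterating the recurrence: a_0,…,a_{9} = 4, 1, 2, 18, 43, 128, 396, 1177, 3530, 10602.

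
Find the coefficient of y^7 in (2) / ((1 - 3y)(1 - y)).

Partial fractions give a closed form: a_n = (3)·3^n + (-1)·1^n.
At n = 7: a_7 = 6560.

6560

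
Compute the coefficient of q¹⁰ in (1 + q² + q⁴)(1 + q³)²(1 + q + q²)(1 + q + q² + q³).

14

(1 + q² + q⁴) has coefficients 1,0,1,0,1 for degrees 0…4.
(1 + q³)² has coefficients 1,0,0,2,0,0,1,0,0,0,0 for degrees 0…10.
Multiplying by (1 + q + q²) gives running coefficients 1,1,1,2,2,2,1,1,1,0,0 for degrees 0…10.
Finally multiplying by (1 + q + q² + q³), the product of all factors after the first has coefficients 1,2,3,5,6,7,7,6,5,3,2 for degrees 0…10.
[q¹⁰] = 1·2 + 1·5 + 1·7 = 14.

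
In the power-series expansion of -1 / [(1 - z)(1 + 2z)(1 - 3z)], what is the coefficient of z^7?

-1934

Partial fractions give a closed form: a_n = (1/6)·1^n + (-4/15)·(-2)^n + (-9/10)·3^n.
At n = 7: a_7 = -1934.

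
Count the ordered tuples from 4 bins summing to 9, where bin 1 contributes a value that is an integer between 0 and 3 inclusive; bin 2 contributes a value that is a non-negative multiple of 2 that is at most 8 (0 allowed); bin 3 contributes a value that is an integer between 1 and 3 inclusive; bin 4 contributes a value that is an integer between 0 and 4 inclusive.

The generating function for the choices is (1 + y + y² + y³)·(1 + y² + y⁴ + y⁶ + y⁸)·(y + y² + y³)·(1 + y + y² + y³ + y⁴); the count is [y⁹].
(1 + y + y² + y³) has coefficients 1,1,1,1 for degrees 0…3.
(1 + y² + y⁴ + y⁶ + y⁸) has coefficients 1,0,1,0,1,0,1,0,1,0 for degrees 0…9.
Multiplying by (y + y² + y³) gives running coefficients 0,1,1,2,1,2,1,2,1,2 for degrees 0…9.
Finally multiplying by (1 + y + y² + y³ + y⁴), the product of all factors after the first has coefficients 0,1,2,4,5,7,7,8,7,8 for degrees 0…9.
[y⁹] = 1·8 + 1·7 + 1·8 + 1·7 = 30.

30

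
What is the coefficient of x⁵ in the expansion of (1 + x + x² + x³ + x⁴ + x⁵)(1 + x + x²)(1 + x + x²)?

(1 + x + x² + x³ + x⁴ + x⁵) has coefficients 1,1,1,1,1,1 for degrees 0…5.
(1 + x + x²) has coefficients 1,1,1,0,0,0 for degrees 0…5.
Finally multiplying by (1 + x + x²), the product of all factors after the first has coefficients 1,2,3,2,1,0 for degrees 0…5.
[x⁵] = 1·0 + 1·1 + 1·2 + 1·3 + 1·2 + 1·1 = 9.

9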